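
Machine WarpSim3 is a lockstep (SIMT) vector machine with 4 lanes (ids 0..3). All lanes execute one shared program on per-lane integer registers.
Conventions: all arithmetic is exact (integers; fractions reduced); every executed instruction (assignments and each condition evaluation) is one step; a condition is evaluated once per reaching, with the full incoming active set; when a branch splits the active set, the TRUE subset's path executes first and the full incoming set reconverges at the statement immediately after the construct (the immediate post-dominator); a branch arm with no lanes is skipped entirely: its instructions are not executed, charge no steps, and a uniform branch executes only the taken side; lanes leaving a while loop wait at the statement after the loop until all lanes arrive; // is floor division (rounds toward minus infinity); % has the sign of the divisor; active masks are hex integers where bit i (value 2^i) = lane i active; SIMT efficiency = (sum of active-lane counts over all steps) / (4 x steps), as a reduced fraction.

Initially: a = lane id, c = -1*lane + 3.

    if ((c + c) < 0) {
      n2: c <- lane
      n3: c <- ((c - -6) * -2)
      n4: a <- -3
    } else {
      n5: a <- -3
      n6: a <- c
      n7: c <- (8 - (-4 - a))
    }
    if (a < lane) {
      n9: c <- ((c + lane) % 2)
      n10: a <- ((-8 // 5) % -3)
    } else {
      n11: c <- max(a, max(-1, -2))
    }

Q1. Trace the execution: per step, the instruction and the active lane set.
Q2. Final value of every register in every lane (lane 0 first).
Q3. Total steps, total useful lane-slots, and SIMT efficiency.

step 0: eval ((c + c) < 0)           0xf
step 1: a <- -3                      0xf
step 2: a <- c                       0xf
step 3: c <- (8 - (-4 - a))          0xf
step 4: eval (a < lane)              0xf
step 5: c <- ((c + lane) % 2)        0xc
step 6: a <- ((-8 // 5) % -3)        0xc
step 7: c <- max(a, max(-1, -2))     0x3

Answer: 8 steps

a: 3,2,-2,-2
c: 3,2,1,1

steps = 8; useful = 26; efficiency = 26/32 = 13/16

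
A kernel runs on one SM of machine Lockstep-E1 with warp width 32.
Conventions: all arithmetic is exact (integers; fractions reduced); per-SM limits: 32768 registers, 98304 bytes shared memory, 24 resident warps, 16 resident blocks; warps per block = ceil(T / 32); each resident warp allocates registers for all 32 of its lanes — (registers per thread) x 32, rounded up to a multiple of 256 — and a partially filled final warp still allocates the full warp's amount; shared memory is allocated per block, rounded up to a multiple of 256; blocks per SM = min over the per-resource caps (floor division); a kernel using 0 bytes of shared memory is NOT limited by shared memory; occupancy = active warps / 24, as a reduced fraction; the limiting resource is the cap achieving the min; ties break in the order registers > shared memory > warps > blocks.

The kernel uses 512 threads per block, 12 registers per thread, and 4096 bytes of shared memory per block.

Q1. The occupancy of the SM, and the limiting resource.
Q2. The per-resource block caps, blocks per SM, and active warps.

Answer: occupancy 2/3, limited by warps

registers: 4 blocks
shared memory: 24 blocks
warps: 1 block
blocks: 16 blocks

Answer: 1 block, 16 active warps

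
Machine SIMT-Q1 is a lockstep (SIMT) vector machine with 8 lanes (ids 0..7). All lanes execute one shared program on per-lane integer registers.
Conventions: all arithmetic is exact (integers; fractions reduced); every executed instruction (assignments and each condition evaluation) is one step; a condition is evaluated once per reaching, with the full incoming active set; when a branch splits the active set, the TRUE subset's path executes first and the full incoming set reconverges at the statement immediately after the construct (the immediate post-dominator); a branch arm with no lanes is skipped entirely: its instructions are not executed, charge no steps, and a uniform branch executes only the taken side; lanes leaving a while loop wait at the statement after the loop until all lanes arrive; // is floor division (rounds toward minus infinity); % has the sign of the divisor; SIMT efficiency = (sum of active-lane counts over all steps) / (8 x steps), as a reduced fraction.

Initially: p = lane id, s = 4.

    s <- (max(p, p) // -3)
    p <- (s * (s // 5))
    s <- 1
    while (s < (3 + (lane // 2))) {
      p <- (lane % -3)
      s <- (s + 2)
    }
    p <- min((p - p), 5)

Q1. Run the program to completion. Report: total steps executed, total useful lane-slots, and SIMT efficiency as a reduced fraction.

Answer: 14 steps, 88 useful, 11/14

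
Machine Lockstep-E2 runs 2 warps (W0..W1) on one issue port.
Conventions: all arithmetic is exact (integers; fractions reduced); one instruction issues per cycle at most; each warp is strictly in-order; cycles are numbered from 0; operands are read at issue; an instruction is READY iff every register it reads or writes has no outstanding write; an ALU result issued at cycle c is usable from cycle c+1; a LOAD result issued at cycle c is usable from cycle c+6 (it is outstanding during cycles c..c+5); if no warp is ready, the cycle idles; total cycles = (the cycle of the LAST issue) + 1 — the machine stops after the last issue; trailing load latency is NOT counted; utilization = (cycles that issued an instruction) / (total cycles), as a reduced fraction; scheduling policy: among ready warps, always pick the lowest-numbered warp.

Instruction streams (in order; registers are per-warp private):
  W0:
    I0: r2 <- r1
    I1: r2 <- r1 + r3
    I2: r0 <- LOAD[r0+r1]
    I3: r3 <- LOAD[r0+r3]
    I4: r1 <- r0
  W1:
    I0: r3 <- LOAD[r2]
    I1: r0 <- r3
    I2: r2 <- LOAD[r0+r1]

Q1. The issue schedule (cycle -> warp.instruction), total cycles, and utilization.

cycle 0: W0.I0
cycle 1: W0.I1
cycle 2: W0.I2
cycle 3: W1.I0
cycle 4: idle
cycle 5: idle
cycle 6: idle
cycle 7: idle
cycle 8: W0.I3
cycle 9: W0.I4
cycle 10: W1.I1
cycle 11: W1.I2

Answer: 12 cycles, utilization 2/3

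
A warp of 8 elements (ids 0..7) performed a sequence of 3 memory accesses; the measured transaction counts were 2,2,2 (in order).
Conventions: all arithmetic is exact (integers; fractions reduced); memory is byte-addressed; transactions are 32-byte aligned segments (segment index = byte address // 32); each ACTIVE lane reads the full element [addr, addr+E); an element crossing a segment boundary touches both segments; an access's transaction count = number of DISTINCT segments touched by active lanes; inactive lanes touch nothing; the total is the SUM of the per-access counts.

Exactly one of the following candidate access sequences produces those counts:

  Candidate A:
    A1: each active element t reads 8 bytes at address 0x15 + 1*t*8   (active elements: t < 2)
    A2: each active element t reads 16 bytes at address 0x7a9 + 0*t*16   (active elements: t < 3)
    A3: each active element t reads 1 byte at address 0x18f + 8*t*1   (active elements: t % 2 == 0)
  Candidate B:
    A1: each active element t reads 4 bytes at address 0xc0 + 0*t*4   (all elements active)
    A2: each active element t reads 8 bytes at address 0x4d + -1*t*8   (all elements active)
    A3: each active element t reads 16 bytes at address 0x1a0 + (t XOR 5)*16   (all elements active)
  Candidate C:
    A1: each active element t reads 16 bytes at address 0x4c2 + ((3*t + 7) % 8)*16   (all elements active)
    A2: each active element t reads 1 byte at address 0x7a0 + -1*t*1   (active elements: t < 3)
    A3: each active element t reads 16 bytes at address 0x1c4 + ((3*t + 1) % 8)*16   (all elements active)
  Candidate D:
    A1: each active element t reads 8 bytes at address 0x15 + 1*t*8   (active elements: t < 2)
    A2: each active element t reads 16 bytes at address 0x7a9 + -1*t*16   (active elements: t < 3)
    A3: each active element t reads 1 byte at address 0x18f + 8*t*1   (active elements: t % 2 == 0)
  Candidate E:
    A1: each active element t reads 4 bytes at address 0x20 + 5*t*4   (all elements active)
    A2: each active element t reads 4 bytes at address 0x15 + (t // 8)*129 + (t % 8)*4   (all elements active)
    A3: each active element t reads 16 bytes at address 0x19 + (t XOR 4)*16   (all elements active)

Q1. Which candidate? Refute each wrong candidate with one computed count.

A: A2 gives 1 transaction, not 2
B: A1 gives 1 transaction, not 2
C: A1 gives 5 transactions, not 2
E: A1 gives 5 transactions, not 2
D: all counts match (2,2,2)

Answer: D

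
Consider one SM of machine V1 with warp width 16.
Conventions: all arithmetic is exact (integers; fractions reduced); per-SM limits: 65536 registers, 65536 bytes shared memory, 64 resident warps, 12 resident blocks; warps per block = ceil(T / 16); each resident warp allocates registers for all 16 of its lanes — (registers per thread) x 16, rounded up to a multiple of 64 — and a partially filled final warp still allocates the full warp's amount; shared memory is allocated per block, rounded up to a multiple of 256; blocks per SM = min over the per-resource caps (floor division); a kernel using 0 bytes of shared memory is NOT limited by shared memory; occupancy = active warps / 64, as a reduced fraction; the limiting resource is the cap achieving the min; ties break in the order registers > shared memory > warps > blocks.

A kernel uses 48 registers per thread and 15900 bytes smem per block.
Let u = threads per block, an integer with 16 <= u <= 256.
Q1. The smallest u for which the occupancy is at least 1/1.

Answer: u = 241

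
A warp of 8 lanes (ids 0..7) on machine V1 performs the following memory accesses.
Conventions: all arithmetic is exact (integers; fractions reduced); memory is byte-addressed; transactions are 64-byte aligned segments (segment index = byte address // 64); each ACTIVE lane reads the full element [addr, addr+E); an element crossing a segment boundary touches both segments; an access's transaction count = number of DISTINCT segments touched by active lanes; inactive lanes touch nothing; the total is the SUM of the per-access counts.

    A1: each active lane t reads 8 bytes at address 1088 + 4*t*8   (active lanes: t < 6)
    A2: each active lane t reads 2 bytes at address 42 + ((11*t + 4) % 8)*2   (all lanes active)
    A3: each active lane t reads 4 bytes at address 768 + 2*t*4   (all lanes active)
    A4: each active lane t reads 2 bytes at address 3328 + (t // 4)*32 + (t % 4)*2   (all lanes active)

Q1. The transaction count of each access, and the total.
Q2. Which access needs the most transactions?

A1: 3 transactions
A2: 1 transaction
A3: 1 transaction
A4: 1 transaction

Answer: 3,1,1,1; total 6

Answer: A1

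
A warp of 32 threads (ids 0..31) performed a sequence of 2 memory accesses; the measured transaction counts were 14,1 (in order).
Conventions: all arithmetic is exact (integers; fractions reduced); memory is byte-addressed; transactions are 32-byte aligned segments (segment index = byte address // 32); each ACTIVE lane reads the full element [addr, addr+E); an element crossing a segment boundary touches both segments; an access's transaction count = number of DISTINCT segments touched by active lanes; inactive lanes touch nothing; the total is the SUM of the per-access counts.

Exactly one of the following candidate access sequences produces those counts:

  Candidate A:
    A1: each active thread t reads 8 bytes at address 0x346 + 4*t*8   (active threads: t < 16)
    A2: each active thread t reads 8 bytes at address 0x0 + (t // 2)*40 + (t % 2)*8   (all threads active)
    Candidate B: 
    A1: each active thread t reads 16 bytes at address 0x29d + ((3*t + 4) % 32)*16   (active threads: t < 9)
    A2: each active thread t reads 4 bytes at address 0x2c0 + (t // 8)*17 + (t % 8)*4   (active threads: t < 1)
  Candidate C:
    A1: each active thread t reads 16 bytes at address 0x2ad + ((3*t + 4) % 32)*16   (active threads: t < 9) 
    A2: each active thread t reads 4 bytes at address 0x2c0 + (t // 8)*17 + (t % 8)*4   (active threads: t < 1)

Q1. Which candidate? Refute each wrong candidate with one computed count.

A: A1 gives 16 transactions, not 14
C: A1 gives 13 transactions, not 14
B: all counts match (14,1)

Answer: B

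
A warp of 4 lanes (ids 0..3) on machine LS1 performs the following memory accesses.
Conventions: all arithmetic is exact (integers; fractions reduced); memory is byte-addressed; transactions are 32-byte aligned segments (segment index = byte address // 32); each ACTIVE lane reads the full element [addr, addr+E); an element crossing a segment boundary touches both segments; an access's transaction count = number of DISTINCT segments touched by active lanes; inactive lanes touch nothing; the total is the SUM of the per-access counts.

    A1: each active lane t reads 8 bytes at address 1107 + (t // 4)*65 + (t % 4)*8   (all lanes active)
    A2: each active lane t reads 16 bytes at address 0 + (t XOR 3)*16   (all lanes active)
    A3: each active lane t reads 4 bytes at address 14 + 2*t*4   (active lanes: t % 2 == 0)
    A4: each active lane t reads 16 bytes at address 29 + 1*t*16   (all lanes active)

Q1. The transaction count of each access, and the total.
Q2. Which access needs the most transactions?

A1: 2 transactions
A2: 2 transactions
A3: 2 transactions
A4: 3 transactions

Answer: 2,2,2,3; total 9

Answer: A4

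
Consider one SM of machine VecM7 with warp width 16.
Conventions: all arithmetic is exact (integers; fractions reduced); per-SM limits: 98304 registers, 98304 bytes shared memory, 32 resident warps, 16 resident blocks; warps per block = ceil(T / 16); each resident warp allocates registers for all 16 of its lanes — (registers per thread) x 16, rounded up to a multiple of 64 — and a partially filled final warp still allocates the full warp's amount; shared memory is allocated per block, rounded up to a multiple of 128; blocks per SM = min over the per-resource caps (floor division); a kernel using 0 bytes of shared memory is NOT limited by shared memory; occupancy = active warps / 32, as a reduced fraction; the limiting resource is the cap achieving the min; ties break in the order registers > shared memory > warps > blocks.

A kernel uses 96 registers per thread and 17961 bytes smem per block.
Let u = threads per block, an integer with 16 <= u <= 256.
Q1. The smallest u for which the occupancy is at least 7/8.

Answer: u = 81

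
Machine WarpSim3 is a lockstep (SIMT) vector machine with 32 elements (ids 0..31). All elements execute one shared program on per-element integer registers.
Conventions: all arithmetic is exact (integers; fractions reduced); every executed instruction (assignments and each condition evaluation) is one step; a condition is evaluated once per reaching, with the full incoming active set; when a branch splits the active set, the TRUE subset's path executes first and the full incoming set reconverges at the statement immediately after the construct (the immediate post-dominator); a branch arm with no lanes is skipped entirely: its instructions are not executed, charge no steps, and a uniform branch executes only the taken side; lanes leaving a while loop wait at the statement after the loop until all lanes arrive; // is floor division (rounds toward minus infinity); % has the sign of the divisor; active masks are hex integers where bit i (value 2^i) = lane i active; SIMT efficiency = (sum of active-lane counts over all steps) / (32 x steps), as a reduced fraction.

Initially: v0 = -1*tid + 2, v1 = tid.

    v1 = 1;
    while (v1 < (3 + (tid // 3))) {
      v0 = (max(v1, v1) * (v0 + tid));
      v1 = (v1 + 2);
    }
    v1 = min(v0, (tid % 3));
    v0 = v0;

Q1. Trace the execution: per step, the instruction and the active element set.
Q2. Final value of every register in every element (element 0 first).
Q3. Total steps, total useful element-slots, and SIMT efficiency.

step 0: v1 <- 1                      0xffffffff
step 1: eval (v1 < (3 + (tid // 3))) 0xffffffff
step 2: v0 <- (max(v1, v1) * (v0 + tid)) 0xffffffff
step 3: v1 <- (v1 + 2)               0xffffffff
step 4: eval (v1 < (3 + (tid // 3))) 0xffffffff
step 5: v0 <- (max(v1, v1) * (v0 + tid)) 0xfffffff8
step 6: v1 <- (v1 + 2)               0xfffffff8
step 7: eval (v1 < (3 + (tid // 3))) 0xfffffff8
step 8: v0 <- (max(v1, v1) * (v0 + tid)) 0xfffffe00
step 9: v1 <- (v1 + 2)               0xfffffe00
step 10: eval (v1 < (3 + (tid // 3))) 0xfffffe00
step 11: v0 <- (max(v1, v1) * (v0 + tid)) 0xffff8000
step 12: v1 <- (v1 + 2)               0xffff8000
step 13: eval (v1 < (3 + (tid // 3))) 0xffff8000
step 14: v0 <- (max(v1, v1) * (v0 + tid)) 0xffe00000
step 15: v1 <- (v1 + 2)               0xffe00000
step 16: eval (v1 < (3 + (tid // 3))) 0xffe00000
step 17: v0 <- (max(v1, v1) * (v0 + tid)) 0xf8000000
step 18: v1 <- (v1 + 2)               0xf8000000
step 19: eval (v1 < (3 + (tid // 3))) 0xf8000000
step 20: v1 <- min(v0, (tid % 3))     0xffffffff
step 21: v0 <- v0                     0xffffffff

Answer: 22 steps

v0: 2,2,2,15,18,21,24,27,30,210,230,250,270,290,310,2415,2562,2709,2856,3003,3150,29862,31194,32526,33858,35190,36522,416691,431354,446017,460680,475343
v1: 0,1,2,0,1,2,0,1,2,0,1,2,0,1,2,0,1,2,0,1,2,0,1,2,0,1,2,0,1,2,0,1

steps = 22; useful = 479; efficiency = 479/704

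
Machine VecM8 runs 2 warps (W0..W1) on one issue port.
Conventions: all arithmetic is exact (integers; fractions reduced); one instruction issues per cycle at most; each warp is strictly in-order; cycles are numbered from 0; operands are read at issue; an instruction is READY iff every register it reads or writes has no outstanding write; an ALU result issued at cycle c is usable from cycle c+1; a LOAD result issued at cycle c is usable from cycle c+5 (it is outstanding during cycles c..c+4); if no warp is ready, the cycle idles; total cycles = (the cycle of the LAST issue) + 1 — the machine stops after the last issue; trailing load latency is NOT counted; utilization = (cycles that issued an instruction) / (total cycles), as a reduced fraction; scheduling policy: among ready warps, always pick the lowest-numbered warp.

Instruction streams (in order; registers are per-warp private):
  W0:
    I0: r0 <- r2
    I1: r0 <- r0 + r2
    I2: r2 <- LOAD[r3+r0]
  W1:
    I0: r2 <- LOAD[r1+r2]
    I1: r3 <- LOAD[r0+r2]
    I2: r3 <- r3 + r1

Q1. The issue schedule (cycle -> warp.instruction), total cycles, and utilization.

cycle 0: W0.I0
cycle 1: W0.I1
cycle 2: W0.I2
cycle 3: W1.I0
cycle 4: idle
cycle 5: idle
cycle 6: idle
cycle 7: idle
cycle 8: W1.I1
cycle 9: idle
cycle 10: idle
cycle 11: idle
cycle 12: idle
cycle 13: W1.I2

Answer: 14 cycles, utilization 3/7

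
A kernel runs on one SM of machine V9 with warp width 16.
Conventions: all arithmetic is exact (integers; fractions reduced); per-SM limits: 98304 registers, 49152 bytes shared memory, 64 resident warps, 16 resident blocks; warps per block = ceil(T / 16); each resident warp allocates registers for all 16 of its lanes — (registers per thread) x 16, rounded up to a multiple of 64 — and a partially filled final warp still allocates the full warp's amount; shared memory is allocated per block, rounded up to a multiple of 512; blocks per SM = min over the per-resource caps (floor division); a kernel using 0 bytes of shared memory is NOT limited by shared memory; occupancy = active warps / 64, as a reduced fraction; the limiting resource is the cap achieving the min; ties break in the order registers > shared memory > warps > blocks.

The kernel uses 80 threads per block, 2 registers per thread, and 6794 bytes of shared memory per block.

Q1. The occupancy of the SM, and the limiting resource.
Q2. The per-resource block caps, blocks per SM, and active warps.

Answer: occupancy 15/32, limited by shared memory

registers: 307 blocks
shared memory: 6 blocks
warps: 12 blocks
blocks: 16 blocks

Answer: 6 blocks, 30 active warps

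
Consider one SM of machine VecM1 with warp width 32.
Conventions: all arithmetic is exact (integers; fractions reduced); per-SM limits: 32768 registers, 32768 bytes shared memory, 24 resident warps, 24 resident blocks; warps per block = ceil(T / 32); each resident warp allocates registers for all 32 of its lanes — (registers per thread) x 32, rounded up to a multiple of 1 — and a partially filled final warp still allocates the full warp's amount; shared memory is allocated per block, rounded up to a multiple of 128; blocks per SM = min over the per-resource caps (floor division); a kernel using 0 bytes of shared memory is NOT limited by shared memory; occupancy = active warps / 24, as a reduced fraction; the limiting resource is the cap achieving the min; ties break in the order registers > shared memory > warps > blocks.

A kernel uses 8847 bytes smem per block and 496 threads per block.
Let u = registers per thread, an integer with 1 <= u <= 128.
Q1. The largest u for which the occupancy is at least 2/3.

Answer: u = 64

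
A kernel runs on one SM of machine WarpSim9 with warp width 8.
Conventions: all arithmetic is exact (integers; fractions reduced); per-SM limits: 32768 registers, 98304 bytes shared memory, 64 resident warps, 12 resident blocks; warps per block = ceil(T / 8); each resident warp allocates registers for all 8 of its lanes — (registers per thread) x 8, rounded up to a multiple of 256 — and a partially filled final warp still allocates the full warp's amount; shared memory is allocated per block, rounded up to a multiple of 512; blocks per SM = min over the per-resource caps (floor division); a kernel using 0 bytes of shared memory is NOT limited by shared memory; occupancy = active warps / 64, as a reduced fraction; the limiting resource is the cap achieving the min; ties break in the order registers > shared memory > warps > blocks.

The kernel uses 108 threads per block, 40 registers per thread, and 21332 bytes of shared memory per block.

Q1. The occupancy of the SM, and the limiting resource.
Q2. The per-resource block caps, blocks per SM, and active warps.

Answer: occupancy 7/8, limited by registers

registers: 4 blocks
shared memory: 4 blocks
warps: 4 blocks
blocks: 12 blocks

Answer: 4 blocks, 56 active warps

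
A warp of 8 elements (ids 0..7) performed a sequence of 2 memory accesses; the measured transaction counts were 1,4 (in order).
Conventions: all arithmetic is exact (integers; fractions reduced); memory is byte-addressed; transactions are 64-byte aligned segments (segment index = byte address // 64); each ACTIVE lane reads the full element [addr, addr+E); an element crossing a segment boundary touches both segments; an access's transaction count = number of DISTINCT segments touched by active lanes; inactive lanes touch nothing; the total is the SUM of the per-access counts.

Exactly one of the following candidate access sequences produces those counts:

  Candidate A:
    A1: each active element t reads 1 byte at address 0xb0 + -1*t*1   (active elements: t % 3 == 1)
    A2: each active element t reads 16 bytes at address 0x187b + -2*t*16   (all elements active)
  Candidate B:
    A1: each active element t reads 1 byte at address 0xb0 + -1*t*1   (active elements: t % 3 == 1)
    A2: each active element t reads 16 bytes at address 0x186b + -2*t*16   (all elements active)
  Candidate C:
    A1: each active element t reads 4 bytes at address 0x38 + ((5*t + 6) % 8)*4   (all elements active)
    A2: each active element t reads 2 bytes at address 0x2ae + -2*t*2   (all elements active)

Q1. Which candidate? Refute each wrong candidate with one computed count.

A: A2 gives 5 transactions, not 4
C: A1 gives 2 transactions, not 1
B: all counts match (1,4)

Answer: B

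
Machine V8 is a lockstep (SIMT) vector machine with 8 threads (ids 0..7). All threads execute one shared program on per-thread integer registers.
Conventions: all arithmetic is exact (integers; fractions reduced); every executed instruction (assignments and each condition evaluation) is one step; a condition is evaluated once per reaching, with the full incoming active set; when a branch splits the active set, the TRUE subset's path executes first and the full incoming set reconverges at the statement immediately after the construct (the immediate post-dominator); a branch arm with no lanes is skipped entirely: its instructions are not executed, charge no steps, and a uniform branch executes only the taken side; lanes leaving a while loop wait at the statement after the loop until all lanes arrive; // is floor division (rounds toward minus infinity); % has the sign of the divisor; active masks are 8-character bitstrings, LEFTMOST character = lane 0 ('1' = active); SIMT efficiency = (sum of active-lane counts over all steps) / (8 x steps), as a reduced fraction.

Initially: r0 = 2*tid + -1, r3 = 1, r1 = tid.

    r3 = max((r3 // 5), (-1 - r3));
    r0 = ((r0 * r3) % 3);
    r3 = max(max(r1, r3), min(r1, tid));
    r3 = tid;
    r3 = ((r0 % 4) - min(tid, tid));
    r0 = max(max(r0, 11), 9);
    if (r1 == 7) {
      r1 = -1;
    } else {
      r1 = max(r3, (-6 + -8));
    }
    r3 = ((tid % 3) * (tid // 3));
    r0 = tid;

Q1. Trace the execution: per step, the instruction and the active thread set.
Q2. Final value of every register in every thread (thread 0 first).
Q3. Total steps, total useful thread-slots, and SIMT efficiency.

step 0: r3 <- max((r3 // 5), (-1 - r3)) 11111111
step 1: r0 <- ((r0 * r3) % 3)        11111111
step 2: r3 <- max(max(r1, r3), min(r1, tid)) 11111111
step 3: r3 <- tid                    11111111
step 4: r3 <- ((r0 % 4) - min(tid, tid)) 11111111
step 5: r0 <- max(max(r0, 11), 9)    11111111
step 6: eval (r1 == 7)               11111111
step 7: r1 <- -1                     00000001
step 8: r1 <- max(r3, (-6 + -8))     11111110
step 9: r3 <- ((tid % 3) * (tid // 3)) 11111111
step 10: r0 <- tid                    11111111

Answer: 11 steps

r0: 0,1,2,3,4,5,6,7
r3: 0,0,0,0,1,2,0,2
r1: 0,-1,-2,-3,-4,-5,-6,-1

steps = 11; useful = 80; efficiency = 80/88 = 10/11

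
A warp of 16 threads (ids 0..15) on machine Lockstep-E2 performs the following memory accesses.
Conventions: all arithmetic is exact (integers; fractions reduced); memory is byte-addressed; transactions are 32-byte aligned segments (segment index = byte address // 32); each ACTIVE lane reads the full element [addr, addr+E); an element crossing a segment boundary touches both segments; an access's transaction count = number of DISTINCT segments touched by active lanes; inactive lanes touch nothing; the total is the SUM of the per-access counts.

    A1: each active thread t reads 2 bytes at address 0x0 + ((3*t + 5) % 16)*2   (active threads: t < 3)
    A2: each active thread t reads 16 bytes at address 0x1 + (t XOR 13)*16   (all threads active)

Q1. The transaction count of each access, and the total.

A1: 1 transaction
A2: 9 transactions

Answer: 1,9; total 10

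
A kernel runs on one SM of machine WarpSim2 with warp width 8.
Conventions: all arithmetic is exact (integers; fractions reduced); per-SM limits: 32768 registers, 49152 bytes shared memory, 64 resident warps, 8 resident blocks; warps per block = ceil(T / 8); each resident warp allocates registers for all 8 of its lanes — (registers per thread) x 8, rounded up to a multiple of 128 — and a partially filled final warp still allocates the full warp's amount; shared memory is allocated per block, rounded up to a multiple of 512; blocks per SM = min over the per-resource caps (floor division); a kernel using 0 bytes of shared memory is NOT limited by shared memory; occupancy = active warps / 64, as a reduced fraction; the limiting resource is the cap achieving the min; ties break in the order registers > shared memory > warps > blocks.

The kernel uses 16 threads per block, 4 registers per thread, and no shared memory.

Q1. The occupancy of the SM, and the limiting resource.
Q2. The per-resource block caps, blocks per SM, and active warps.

Answer: occupancy 1/4, limited by blocks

registers: 128 blocks
shared memory: no limit (kernel uses none)
warps: 32 blocks
blocks: 8 blocks

Answer: 8 blocks, 16 active warps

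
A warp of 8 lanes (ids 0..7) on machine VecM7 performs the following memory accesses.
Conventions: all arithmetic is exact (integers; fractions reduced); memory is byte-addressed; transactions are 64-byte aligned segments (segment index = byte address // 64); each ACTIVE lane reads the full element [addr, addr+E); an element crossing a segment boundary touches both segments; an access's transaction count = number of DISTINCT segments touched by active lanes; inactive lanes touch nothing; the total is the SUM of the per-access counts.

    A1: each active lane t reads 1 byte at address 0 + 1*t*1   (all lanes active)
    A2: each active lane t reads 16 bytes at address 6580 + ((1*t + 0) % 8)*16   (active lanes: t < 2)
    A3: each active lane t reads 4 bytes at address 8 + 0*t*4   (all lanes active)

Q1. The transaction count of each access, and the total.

A1: 1 transaction
A2: 2 transactions
A3: 1 transaction

Answer: 1,2,1; total 4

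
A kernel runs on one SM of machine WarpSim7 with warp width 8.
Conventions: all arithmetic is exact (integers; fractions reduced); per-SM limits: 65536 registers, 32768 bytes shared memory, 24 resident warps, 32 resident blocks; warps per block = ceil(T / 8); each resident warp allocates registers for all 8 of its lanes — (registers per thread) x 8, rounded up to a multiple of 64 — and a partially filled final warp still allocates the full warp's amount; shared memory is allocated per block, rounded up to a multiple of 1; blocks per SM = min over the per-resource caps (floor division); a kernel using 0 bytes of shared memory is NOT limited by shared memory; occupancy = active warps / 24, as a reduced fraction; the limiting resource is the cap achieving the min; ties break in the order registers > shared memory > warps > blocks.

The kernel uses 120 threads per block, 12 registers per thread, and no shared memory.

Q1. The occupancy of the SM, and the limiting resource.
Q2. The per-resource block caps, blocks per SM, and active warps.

Answer: occupancy 5/8, limited by warps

registers: 34 blocks
shared memory: no limit (kernel uses none)
warps: 1 block
blocks: 32 blocks

Answer: 1 block, 15 active warps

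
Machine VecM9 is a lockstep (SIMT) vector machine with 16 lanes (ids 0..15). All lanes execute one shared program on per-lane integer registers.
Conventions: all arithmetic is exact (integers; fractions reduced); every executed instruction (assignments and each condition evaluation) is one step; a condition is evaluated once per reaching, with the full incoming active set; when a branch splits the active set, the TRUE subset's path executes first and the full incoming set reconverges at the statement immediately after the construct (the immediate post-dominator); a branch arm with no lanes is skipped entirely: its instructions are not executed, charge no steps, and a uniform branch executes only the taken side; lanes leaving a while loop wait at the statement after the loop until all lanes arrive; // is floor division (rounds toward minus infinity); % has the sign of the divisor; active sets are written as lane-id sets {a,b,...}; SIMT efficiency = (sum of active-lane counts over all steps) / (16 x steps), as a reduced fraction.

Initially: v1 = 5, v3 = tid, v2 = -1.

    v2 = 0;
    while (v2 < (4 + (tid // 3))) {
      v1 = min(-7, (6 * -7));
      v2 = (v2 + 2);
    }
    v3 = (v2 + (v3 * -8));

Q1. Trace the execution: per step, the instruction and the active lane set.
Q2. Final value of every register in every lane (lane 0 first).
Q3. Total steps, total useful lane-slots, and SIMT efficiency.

step 0: v2 <- 0                      {0,1,2,3,4,5,6,7,8,9,10,11,12,13,14,15}
step 1: eval (v2 < (4 + (tid // 3))) {0,1,2,3,4,5,6,7,8,9,10,11,12,13,14,15}
step 2: v1 <- min(-7, (6 * -7))      {0,1,2,3,4,5,6,7,8,9,10,11,12,13,14,15}
step 3: v2 <- (v2 + 2)               {0,1,2,3,4,5,6,7,8,9,10,11,12,13,14,15}
step 4: eval (v2 < (4 + (tid // 3))) {0,1,2,3,4,5,6,7,8,9,10,11,12,13,14,15}
step 5: v1 <- min(-7, (6 * -7))      {0,1,2,3,4,5,6,7,8,9,10,11,12,13,14,15}
step 6: v2 <- (v2 + 2)               {0,1,2,3,4,5,6,7,8,9,10,11,12,13,14,15}
step 7: eval (v2 < (4 + (tid // 3))) {0,1,2,3,4,5,6,7,8,9,10,11,12,13,14,15}
step 8: v1 <- min(-7, (6 * -7))      {3,4,5,6,7,8,9,10,11,12,13,14,15}
step 9: v2 <- (v2 + 2)               {3,4,5,6,7,8,9,10,11,12,13,14,15}
step 10: eval (v2 < (4 + (tid // 3))) {3,4,5,6,7,8,9,10,11,12,13,14,15}
step 11: v1 <- min(-7, (6 * -7))      {9,10,11,12,13,14,15}
step 12: v2 <- (v2 + 2)               {9,10,11,12,13,14,15}
step 13: eval (v2 < (4 + (tid // 3))) {9,10,11,12,13,14,15}
step 14: v1 <- min(-7, (6 * -7))      {15}
step 15: v2 <- (v2 + 2)               {15}
step 16: eval (v2 < (4 + (tid // 3))) {15}
step 17: v3 <- (v2 + (v3 * -8))       {0,1,2,3,4,5,6,7,8,9,10,11,12,13,14,15}

Answer: 18 steps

v1: -42,-42,-42,-42,-42,-42,-42,-42,-42,-42,-42,-42,-42,-42,-42,-42
v3: 4,-4,-12,-18,-26,-34,-42,-50,-58,-64,-72,-80,-88,-96,-104,-110
v2: 4,4,4,6,6,6,6,6,6,8,8,8,8,8,8,10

steps = 18; useful = 207; efficiency = 207/288 = 23/32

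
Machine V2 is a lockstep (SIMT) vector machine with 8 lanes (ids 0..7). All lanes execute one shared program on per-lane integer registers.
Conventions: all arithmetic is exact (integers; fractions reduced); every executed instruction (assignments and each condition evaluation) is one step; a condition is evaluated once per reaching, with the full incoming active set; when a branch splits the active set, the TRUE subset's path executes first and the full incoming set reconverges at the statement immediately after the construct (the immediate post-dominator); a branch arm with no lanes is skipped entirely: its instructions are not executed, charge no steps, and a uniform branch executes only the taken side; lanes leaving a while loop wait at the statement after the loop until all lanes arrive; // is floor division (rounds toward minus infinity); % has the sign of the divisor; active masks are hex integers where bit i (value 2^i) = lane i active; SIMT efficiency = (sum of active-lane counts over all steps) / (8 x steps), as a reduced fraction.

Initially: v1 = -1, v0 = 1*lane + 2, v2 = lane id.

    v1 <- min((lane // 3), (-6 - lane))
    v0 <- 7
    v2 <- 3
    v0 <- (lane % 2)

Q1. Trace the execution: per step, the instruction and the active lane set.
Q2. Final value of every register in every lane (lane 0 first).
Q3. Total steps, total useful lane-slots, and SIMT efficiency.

step 0: v1 <- min((lane // 3), (-6 - lane)) 0xff
step 1: v0 <- 7                      0xff
step 2: v2 <- 3                      0xff
step 3: v0 <- (lane % 2)             0xff

Answer: 4 steps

v1: -6,-7,-8,-9,-10,-11,-12,-13
v0: 0,1,0,1,0,1,0,1
v2: 3,3,3,3,3,3,3,3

steps = 4; useful = 32; efficiency = 32/32 = 1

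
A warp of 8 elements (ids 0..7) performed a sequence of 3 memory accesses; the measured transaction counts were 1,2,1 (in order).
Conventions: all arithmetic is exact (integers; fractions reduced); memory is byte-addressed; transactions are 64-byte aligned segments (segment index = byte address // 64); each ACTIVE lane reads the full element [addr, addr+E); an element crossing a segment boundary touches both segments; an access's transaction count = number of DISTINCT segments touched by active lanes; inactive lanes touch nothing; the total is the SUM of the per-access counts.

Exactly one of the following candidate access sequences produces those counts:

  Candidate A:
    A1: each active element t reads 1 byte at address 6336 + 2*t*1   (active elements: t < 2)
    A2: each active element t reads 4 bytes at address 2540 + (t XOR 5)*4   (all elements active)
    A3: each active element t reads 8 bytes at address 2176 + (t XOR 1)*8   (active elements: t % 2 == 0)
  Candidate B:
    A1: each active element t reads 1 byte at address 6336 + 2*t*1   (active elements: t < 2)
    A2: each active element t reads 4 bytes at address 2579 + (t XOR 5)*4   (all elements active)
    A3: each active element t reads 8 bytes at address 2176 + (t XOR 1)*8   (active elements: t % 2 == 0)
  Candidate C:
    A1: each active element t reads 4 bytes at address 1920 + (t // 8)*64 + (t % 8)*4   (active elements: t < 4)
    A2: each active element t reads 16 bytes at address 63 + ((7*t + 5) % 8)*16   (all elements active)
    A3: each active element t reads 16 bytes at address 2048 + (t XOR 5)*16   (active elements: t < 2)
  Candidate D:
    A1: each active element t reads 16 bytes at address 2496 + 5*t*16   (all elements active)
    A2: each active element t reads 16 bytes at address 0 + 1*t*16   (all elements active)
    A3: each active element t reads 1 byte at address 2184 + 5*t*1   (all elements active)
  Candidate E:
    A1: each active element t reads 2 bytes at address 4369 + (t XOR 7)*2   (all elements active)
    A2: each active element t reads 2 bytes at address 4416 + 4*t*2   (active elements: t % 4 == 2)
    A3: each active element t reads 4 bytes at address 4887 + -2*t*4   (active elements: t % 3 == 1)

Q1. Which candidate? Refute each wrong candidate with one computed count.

B: A2 gives 1 transaction, not 2
C: A2 gives 3 transactions, not 2
D: A1 gives 8 transactions, not 1
E: A2 gives 1 transaction, not 2
A: all counts match (1,2,1)

Answer: A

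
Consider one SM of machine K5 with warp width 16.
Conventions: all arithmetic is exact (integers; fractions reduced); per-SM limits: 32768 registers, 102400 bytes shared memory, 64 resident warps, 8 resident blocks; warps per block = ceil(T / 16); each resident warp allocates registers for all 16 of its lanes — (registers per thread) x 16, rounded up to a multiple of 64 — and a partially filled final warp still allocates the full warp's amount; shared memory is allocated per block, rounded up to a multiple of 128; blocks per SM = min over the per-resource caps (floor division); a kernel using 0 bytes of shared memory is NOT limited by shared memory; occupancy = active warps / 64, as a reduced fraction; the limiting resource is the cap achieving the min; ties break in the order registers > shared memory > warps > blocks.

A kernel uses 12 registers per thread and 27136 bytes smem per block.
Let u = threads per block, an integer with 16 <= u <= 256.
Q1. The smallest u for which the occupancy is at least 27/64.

Answer: u = 129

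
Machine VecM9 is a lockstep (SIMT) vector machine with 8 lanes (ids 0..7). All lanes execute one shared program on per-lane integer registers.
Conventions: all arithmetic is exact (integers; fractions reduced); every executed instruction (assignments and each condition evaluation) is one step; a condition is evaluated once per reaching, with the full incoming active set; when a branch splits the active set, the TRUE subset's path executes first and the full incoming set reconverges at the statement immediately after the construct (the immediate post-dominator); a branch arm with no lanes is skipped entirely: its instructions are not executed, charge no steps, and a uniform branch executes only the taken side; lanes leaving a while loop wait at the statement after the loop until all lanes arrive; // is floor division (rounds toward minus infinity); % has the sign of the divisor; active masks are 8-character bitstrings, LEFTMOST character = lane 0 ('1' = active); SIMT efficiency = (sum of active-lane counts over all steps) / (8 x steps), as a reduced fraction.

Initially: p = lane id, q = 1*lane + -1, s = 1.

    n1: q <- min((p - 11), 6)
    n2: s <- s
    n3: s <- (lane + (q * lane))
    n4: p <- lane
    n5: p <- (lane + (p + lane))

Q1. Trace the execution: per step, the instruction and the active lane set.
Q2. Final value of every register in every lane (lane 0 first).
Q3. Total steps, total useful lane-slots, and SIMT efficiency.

step 0: q <- min((p - 11), 6)        11111111
step 1: s <- s                       11111111
step 2: s <- (lane + (q * lane))     11111111
step 3: p <- lane                    11111111
step 4: p <- (lane + (p + lane))     11111111

Answer: 5 steps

p: 0,3,6,9,12,15,18,21
q: -11,-10,-9,-8,-7,-6,-5,-4
s: 0,-9,-16,-21,-24,-25,-24,-21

steps = 5; useful = 40; efficiency = 40/40 = 1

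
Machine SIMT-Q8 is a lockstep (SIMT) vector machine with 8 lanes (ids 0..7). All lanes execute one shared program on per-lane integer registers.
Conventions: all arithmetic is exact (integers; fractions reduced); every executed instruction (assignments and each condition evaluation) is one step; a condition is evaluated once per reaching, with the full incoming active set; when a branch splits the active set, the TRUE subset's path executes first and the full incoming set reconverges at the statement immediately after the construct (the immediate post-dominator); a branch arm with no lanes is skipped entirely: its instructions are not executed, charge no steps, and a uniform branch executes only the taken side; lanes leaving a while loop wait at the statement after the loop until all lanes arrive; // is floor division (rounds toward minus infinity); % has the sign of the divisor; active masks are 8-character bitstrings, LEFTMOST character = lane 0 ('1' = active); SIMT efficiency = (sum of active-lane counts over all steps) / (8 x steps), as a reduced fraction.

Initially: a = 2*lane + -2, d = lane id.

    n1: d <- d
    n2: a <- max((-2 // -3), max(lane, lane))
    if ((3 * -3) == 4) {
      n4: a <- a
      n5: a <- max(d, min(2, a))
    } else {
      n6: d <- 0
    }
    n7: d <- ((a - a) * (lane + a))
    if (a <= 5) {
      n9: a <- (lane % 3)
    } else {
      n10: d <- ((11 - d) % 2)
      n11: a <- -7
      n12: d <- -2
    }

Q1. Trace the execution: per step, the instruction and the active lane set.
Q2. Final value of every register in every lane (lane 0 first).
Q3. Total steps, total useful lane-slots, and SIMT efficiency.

step 0: d <- d                       11111111
step 1: a <- max((-2 // -3), max(lane, lane)) 11111111
step 2: eval ((3 * -3) == 4)         11111111
step 3: d <- 0                       11111111
step 4: d <- ((a - a) * (lane + a))  11111111
step 5: eval (a <= 5)                11111111
step 6: a <- (lane % 3)              11111100
step 7: d <- ((11 - d) % 2)          00000011
step 8: a <- -7                      00000011
step 9: d <- -2                      00000011

Answer: 10 steps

a: 0,1,2,0,1,2,-7,-7
d: 0,0,0,0,0,0,-2,-2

steps = 10; useful = 60; efficiency = 60/80 = 3/4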